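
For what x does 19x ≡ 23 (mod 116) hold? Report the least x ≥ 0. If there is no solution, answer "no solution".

First find gcd(19, 116):
116 = 6·19 + 2
19 = 9·2 + 1
2 = 2·1 + 0
gcd = 1, so a unique solution mod 116 exists.
Back-substitute for the Bézout coefficients:
1 = 19 − 9·2
1 = −9·116 + 55·19
So 19·(55) ≡ 1 (mod 116), giving 19⁻¹ ≡ 55.
x ≡ 19⁻¹·23 ≡ 55·23 ≡ 105 (mod 116).

105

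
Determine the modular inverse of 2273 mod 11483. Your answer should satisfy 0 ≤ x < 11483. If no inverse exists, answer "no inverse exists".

9634

Extended Euclidean algorithm:
11483 = 5·2273 + 118
2273 = 19·118 + 31
118 = 3·31 + 25
31 = 1·25 + 6
25 = 4·6 + 1
6 = 6·1 + 0
gcd = 1, so the inverse exists. Back-substitute:
1 = 25 − 4·6
1 = −4·31 + 5·25
1 = 5·118 − 19·31
1 = −19·2273 + 366·118
1 = 366·11483 − 1849·2273
Thus 2273·(-1849) ≡ 1 (mod 11483); reducing, -1849 mod 11483 = 9634.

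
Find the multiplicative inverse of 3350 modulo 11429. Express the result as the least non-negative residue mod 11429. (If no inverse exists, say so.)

1641

Apply the Euclidean algorithm to 11429 and 3350:
11429 = 3*3350 + 1379
3350 = 2*1379 + 592
1379 = 2*592 + 195
592 = 3*195 + 7
195 = 27*7 + 6
7 = 1*6 + 1
6 = 6*1 + 0
gcd = 1, so the inverse exists. Back-substitute:
1 = 7 − 6
1 = −195 + 28·7
1 = 28·592 − 85·195
1 = −85·1379 + 198·592
1 = 198·3350 − 481·1379
1 = −481·11429 + 1641·3350
So 3350·1641 ≡ 1 (mod 11429).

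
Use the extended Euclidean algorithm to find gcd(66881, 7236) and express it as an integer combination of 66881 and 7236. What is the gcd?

Euclidean algorithm:
66881 = 9·7236 + 1757
7236 = 4·1757 + 208
1757 = 8·208 + 93
208 = 2·93 + 22
93 = 4·22 + 5
22 = 4·5 + 2
5 = 2·2 + 1
2 = 2·1 + 0
gcd(66881, 7236) = 1.
Express as a combination:
1 = 5 − 2·2
1 = −2·22 + 9·5
1 = 9·93 − 38·22
1 = −38·208 + 85·93
1 = 85·1757 − 718·208
1 = −718·7236 + 2957·1757
1 = 2957·66881 − 27331·7236
So 1 = (2957)·66881 + (-27331)·7236.

1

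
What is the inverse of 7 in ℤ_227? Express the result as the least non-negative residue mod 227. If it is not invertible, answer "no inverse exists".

Extended Euclidean algorithm:
227 = 32*7 + 3
7 = 2*3 + 1
3 = 3*1 + 0
Since gcd(7, 227) = 1, back-substitute to write 1 as a combination:
1 = 7 − 2·3
1 = −2·227 + 65·7
So 7·65 ≡ 1 (mod 227).

65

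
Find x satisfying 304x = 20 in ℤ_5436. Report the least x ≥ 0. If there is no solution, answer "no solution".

161

First find gcd(304, 5436):
5436 = 17×304 + 268
304 = 1×268 + 36
268 = 7×36 + 16
36 = 2×16 + 4
16 = 4×4 + 0
gcd = 4 and 4 | 20, so solutions exist. Divide through by 4: 76x ≡ 5 (mod 1359).
Now find 76⁻¹ mod 1359:
1359 = 17·76 + 67
76 = 1·67 + 9
67 = 7·9 + 4
9 = 2·4 + 1
4 = 4·1 + 0
Back-substitute:
1 = 9 − 2·4
1 = −2·67 + 15·9
1 = 15·76 − 17·67
1 = −17·1359 + 304·76
So 76⁻¹ ≡ 304 (mod 1359).
Then x ≡ 304·5 ≡ 161 (mod 1359); the smallest non-negative solution is x = 161.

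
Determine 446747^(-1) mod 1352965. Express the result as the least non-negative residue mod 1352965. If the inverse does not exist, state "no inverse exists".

1020253

Extended Euclidean algorithm:
1352965 = 3·446747 + 12724
446747 = 35·12724 + 1407
12724 = 9·1407 + 61
1407 = 23·61 + 4
61 = 15·4 + 1
4 = 4·1 + 0
Since gcd(446747, 1352965) = 1, back-substitute to write 1 as a combination:
1 = 61 − 15·4
1 = −15·1407 + 346·61
1 = 346·12724 − 3129·1407
1 = −3129·446747 + 109861·12724
1 = 109861·1352965 − 332712·446747
Hence 446747⁻¹ ≡ -332712 ≡ 1020253 (mod 1352965).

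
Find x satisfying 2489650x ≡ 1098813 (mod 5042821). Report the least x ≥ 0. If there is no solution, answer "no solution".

First find gcd(2489650, 5042821):
5042821 = 2*2489650 + 63521
2489650 = 39*63521 + 12331
63521 = 5*12331 + 1866
12331 = 6*1866 + 1135
1866 = 1*1135 + 731
1135 = 1*731 + 404
731 = 1*404 + 327
404 = 1*327 + 77
327 = 4*77 + 19
77 = 4*19 + 1
19 = 19*1 + 0
gcd = 1, so a unique solution mod 5042821 exists.
Back-substitute for the Bézout coefficients:
1 = 77 − 4·19
1 = −4·327 + 17·77
1 = 17·404 − 21·327
1 = −21·731 + 38·404
1 = 38·1135 − 59·731
1 = −59·1866 + 97·1135
1 = 97·12331 − 641·1866
1 = −641·63521 + 3302·12331
1 = 3302·2489650 − 129419·63521
1 = −129419·5042821 + 262140·2489650
So 2489650·(262140) ≡ 1 (mod 5042821), giving 2489650⁻¹ ≡ 262140.
x ≡ 2489650⁻¹·1098813 ≡ 262140·1098813 ≡ 1947121 (mod 5042821).

1947121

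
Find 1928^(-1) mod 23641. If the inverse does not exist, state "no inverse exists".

11563

Run Euclid on (23641, 1928):
23641 = 12*1928 + 505
1928 = 3*505 + 413
505 = 1*413 + 92
413 = 4*92 + 45
92 = 2*45 + 2
45 = 22*2 + 1
2 = 2*1 + 0
The gcd is 1. Working backward:
1 = 45 − 22·2
1 = −22·92 + 45·45
1 = 45·413 − 202·92
1 = −202·505 + 247·413
1 = 247·1928 − 943·505
1 = −943·23641 + 11563·1928
So 1928·11563 ≡ 1 (mod 23641).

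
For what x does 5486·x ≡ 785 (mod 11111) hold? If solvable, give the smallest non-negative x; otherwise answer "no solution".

First find gcd(5486, 11111):
11111 = 2×5486 + 139
5486 = 39×139 + 65
139 = 2×65 + 9
65 = 7×9 + 2
9 = 4×2 + 1
2 = 2×1 + 0
gcd = 1, so a unique solution mod 11111 exists.
Back-substitute for the Bézout coefficients:
1 = 9 − 4·2
1 = −4·65 + 29·9
1 = 29·139 − 62·65
1 = −62·5486 + 2447·139
1 = 2447·11111 − 4956·5486
So 5486·(-4956) ≡ 1 (mod 11111), giving 5486⁻¹ ≡ 6155.
x ≡ 5486⁻¹·785 ≡ 6155·785 ≡ 9501 (mod 11111).

9501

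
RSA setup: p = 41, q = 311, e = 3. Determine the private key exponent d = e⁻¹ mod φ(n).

8267

φ(n) = (p−1)(q−1) = 40·310 = 12400.
Need d with 3·d ≡ 1 (mod 12400). Apply the extended Euclidean algorithm:
12400 = 4133·3 + 1
3 = 3·1 + 0
Back-substitute:
1 = 12400 − 4133·3
So 3·(-4133) ≡ 1 (mod 12400), hence d ≡ -4133 ≡ 8267 (mod 12400).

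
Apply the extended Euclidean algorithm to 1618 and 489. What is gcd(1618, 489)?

1

Apply Euclid's algorithm to 1618 and 489:
1618 = 3·489 + 151
489 = 3·151 + 36
151 = 4·36 + 7
36 = 5·7 + 1
7 = 7·1 + 0
gcd(1618, 489) = 1.
Back-substituting:
1 = 36 − 5·7
1 = −5·151 + 21·36
1 = 21·489 − 68·151
1 = −68·1618 + 225·489
So 1 = (-68)·1618 + (225)·489.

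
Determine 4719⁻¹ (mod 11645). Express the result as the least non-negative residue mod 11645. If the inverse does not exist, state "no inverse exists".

2749

Run Euclid on (11645, 4719):
11645 = 2*4719 + 2207
4719 = 2*2207 + 305
2207 = 7*305 + 72
305 = 4*72 + 17
72 = 4*17 + 4
17 = 4*4 + 1
4 = 4*1 + 0
The gcd is 1. Working backward:
1 = 17 − 4·4
1 = −4·72 + 17·17
1 = 17·305 − 72·72
1 = −72·2207 + 521·305
1 = 521·4719 − 1114·2207
1 = −1114·11645 + 2749·4719
So 4719·2749 ≡ 1 (mod 11645).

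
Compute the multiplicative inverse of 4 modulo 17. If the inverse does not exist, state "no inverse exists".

13

Extended Euclidean algorithm:
17 = 4·4 + 1
4 = 4·1 + 0
Since gcd(4, 17) = 1, back-substitute to write 1 as a combination:
1 = 17 − 4·4
Thus 4·(-4) ≡ 1 (mod 17); reducing, -4 mod 17 = 13.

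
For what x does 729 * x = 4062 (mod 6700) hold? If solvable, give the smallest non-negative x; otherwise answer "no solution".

First find gcd(729, 6700):
6700 = 9*729 + 139
729 = 5*139 + 34
139 = 4*34 + 3
34 = 11*3 + 1
3 = 3*1 + 0
gcd = 1, so a unique solution mod 6700 exists.
Back-substitute for the Bézout coefficients:
1 = 34 − 11·3
1 = −11·139 + 45·34
1 = 45·729 − 236·139
1 = −236·6700 + 2169·729
So 729·(2169) ≡ 1 (mod 6700), giving 729⁻¹ ≡ 2169.
x ≡ 729⁻¹·4062 ≡ 2169·4062 ≡ 6678 (mod 6700).

6678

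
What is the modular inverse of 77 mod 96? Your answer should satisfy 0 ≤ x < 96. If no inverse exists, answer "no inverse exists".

5

Apply the Euclidean algorithm to 96 and 77:
96 = 1·77 + 19
77 = 4·19 + 1
19 = 19·1 + 0
gcd = 1, so the inverse exists. Back-substitute:
1 = 77 − 4·19
1 = −4·96 + 5·77
So 77·5 ≡ 1 (mod 96).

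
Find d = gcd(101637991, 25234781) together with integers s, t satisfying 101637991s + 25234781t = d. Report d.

13

Repeated division:
101637991 = 4·25234781 + 698867
25234781 = 36·698867 + 75569
698867 = 9·75569 + 18746
75569 = 4·18746 + 585
18746 = 32·585 + 26
585 = 22·26 + 13
26 = 2·13 + 0
gcd(101637991, 25234781) = 13.
Back-substituting:
13 = 585 − 22·26
13 = −22·18746 + 705·585
13 = 705·75569 − 2842·18746
13 = −2842·698867 + 26283·75569
13 = 26283·25234781 − 949030·698867
13 = −949030·101637991 + 3822403·25234781
So 13 = (-949030)·101637991 + (3822403)·25234781.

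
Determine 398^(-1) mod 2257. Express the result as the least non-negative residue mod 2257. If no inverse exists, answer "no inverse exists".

448

Apply the Euclidean algorithm to 2257 and 398:
2257 = 5·398 + 267
398 = 1·267 + 131
267 = 2·131 + 5
131 = 26·5 + 1
5 = 5·1 + 0
The gcd is 1. Working backward:
1 = 131 − 26·5
1 = −26·267 + 53·131
1 = 53·398 − 79·267
1 = −79·2257 + 448·398
So 398·448 ≡ 1 (mod 2257).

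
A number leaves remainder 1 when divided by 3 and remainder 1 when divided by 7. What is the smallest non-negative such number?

1

Write x = 1 + 3·k. Then 3·k ≡ 1 − 1 ≡ 0 (mod 7).
Need 3⁻¹ mod 7. Extended Euclid on (7, 3):
7 = 2×3 + 1
3 = 3×1 + 0
Back-substitute:
1 = 7 − 2·3
3⁻¹ ≡ 5 (mod 7), so k ≡ 5·0 ≡ 0 (mod 7).
x = 1 + 3·0 = 1.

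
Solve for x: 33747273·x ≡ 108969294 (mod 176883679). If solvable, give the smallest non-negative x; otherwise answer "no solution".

18198732

First find gcd(33747273, 176883679):
176883679 = 5×33747273 + 8147314
33747273 = 4×8147314 + 1158017
8147314 = 7×1158017 + 41195
1158017 = 28×41195 + 4557
41195 = 9×4557 + 182
4557 = 25×182 + 7
182 = 26×7 + 0
gcd = 7 and 7 | 108969294, so solutions exist. Divide through by 7: 4821039x ≡ 15567042 (mod 25269097).
Now find 4821039⁻¹ mod 25269097:
25269097 = 5·4821039 + 1163902
4821039 = 4·1163902 + 165431
1163902 = 7·165431 + 5885
165431 = 28·5885 + 651
5885 = 9·651 + 26
651 = 25·26 + 1
26 = 26·1 + 0
Back-substitute:
1 = 651 − 25·26
1 = −25·5885 + 226·651
1 = 226·165431 − 6353·5885
1 = −6353·1163902 + 44697·165431
1 = 44697·4821039 − 185141·1163902
1 = −185141·25269097 + 970402·4821039
So 4821039⁻¹ ≡ 970402 (mod 25269097).
Then x ≡ 970402·15567042 ≡ 18198732 (mod 25269097); the smallest non-negative solution is x = 18198732.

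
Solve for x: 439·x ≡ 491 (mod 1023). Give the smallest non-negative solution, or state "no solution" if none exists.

92

First find gcd(439, 1023):
1023 = 2×439 + 145
439 = 3×145 + 4
145 = 36×4 + 1
4 = 4×1 + 0
gcd = 1, so a unique solution mod 1023 exists.
Back-substitute for the Bézout coefficients:
1 = 145 − 36·4
1 = −36·439 + 109·145
1 = 109·1023 − 254·439
So 439·(-254) ≡ 1 (mod 1023), giving 439⁻¹ ≡ 769.
x ≡ 439⁻¹·491 ≡ 769·491 ≡ 92 (mod 1023).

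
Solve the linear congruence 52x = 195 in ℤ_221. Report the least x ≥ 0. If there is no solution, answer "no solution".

8

First find gcd(52, 221):
221 = 4*52 + 13
52 = 4*13 + 0
gcd = 13 and 13 | 195, so solutions exist. Divide through by 13: 4x ≡ 15 (mod 17).
Now find 4⁻¹ mod 17:
17 = 4*4 + 1
4 = 4*1 + 0
Back-substitute:
1 = 17 − 4·4
So 4·(-4) ≡ 1 (mod 17), i.e. 4⁻¹ ≡ 13.
Then x ≡ 13·15 ≡ 8 (mod 17); the smallest non-negative solution is x = 8.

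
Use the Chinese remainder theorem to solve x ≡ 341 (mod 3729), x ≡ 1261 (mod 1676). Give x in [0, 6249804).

3192365

Write x = 341 + 3729·k. Then 3729·k ≡ 1261 − 341 ≡ 920 (mod 1676).
Need 3729⁻¹ mod 1676. Extended Euclid on (1676, 377):
1676 = 4·377 + 168
377 = 2·168 + 41
168 = 4·41 + 4
41 = 10·4 + 1
4 = 4·1 + 0
Back-substitute:
1 = 41 − 10·4
1 = −10·168 + 41·41
1 = 41·377 − 92·168
1 = −92·1676 + 409·377
3729⁻¹ ≡ 409 (mod 1676), so k ≡ 409·920 ≡ 856 (mod 1676).
x = 341 + 3729·856 = 3192365.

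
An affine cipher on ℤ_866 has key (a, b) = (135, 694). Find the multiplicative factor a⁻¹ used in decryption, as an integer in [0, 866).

Apply the Euclidean algorithm to 866 and 135:
866 = 6*135 + 56
135 = 2*56 + 23
56 = 2*23 + 10
23 = 2*10 + 3
10 = 3*3 + 1
3 = 3*1 + 0
Since gcd(135, 866) = 1, back-substitute to write 1 as a combination:
1 = 10 − 3·3
1 = −3·23 + 7·10
1 = 7·56 − 17·23
1 = −17·135 + 41·56
1 = 41·866 − 263·135
Thus 135·(-263) ≡ 1 (mod 866); reducing, -263 mod 866 = 603.

603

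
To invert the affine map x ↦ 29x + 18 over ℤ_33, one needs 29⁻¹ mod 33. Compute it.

gcd(33, 29) by repeated division:
33 = 1×29 + 4
29 = 7×4 + 1
4 = 4×1 + 0
The gcd is 1. Working backward:
1 = 29 − 7·4
1 = −7·33 + 8·29
So 29·8 ≡ 1 (mod 33).

8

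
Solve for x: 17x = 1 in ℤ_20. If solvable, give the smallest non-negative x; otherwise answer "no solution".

First find gcd(17, 20):
20 = 1*17 + 3
17 = 5*3 + 2
3 = 1*2 + 1
2 = 2*1 + 0
gcd = 1, so a unique solution mod 20 exists.
Back-substitute for the Bézout coefficients:
1 = 3 − 2
1 = −17 + 6·3
1 = 6·20 − 7·17
So 17·(-7) ≡ 1 (mod 20), giving 17⁻¹ ≡ 13.
x ≡ 17⁻¹·1 ≡ 13·1 ≡ 13 (mod 20).

13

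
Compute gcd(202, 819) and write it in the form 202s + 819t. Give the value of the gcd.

1

Repeated division:
819 = 4*202 + 11
202 = 18*11 + 4
11 = 2*4 + 3
4 = 1*3 + 1
3 = 3*1 + 0
gcd(202, 819) = 1.
Working backward:
1 = 4 − 3
1 = −11 + 3·4
1 = 3·202 − 55·11
1 = −55·819 + 223·202
So 1 = (-55)·819 + (223)·202.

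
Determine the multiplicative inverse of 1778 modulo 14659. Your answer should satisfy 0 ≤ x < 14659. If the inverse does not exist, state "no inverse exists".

11188

Run Euclid on (14659, 1778):
14659 = 8·1778 + 435
1778 = 4·435 + 38
435 = 11·38 + 17
38 = 2·17 + 4
17 = 4·4 + 1
4 = 4·1 + 0
gcd = 1, so the inverse exists. Back-substitute:
1 = 17 − 4·4
1 = −4·38 + 9·17
1 = 9·435 − 103·38
1 = −103·1778 + 421·435
1 = 421·14659 − 3471·1778
So 1778·(-3471) ≡ 1 (mod 14659), and -3471 ≡ 11188 (mod 14659).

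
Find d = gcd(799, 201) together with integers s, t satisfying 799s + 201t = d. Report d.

1

Repeated division:
799 = 3·201 + 196
201 = 1·196 + 5
196 = 39·5 + 1
5 = 5·1 + 0
gcd(799, 201) = 1.
Express as a combination:
1 = 196 − 39·5
1 = −39·201 + 40·196
1 = 40·799 − 159·201
So 1 = (40)·799 + (-159)·201.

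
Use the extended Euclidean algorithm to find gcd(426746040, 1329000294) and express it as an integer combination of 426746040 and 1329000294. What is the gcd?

6

Euclidean algorithm:
1329000294 = 3*426746040 + 48762174
426746040 = 8*48762174 + 36648648
48762174 = 1*36648648 + 12113526
36648648 = 3*12113526 + 308070
12113526 = 39*308070 + 98796
308070 = 3*98796 + 11682
98796 = 8*11682 + 5340
11682 = 2*5340 + 1002
5340 = 5*1002 + 330
1002 = 3*330 + 12
330 = 27*12 + 6
12 = 2*6 + 0
gcd(426746040, 1329000294) = 6.
Working backward:
6 = 330 − 27·12
6 = −27·1002 + 82·330
6 = 82·5340 − 437·1002
6 = −437·11682 + 956·5340
6 = 956·98796 − 8085·11682
6 = −8085·308070 + 25211·98796
6 = 25211·12113526 − 991314·308070
6 = −991314·36648648 + 2999153·12113526
6 = 2999153·48762174 − 3990467·36648648
6 = −3990467·426746040 + 34922889·48762174
6 = 34922889·1329000294 − 108759134·426746040
So 6 = (34922889)·1329000294 + (-108759134)·426746040.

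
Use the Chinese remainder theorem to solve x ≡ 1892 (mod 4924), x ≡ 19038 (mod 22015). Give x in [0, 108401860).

Write x = 1892 + 4924·k. Then 4924·k ≡ 19038 − 1892 ≡ 17146 (mod 22015).
Need 4924⁻¹ mod 22015. Extended Euclid on (22015, 4924):
22015 = 4·4924 + 2319
4924 = 2·2319 + 286
2319 = 8·286 + 31
286 = 9·31 + 7
31 = 4·7 + 3
7 = 2·3 + 1
3 = 3·1 + 0
Back-substitute:
1 = 7 − 2·3
1 = −2·31 + 9·7
1 = 9·286 − 83·31
1 = −83·2319 + 673·286
1 = 673·4924 − 1429·2319
1 = −1429·22015 + 6389·4924
4924⁻¹ ≡ 6389 (mod 22015), so k ≡ 6389·17146 ≡ 21169 (mod 22015).
x = 1892 + 4924·21169 = 104238048.

104238048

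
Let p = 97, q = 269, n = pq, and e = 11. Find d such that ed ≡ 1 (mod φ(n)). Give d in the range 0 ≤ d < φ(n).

φ(n) = (p−1)(q−1) = 96·268 = 25728.
Need d with 11·d ≡ 1 (mod 25728). Apply the extended Euclidean algorithm:
25728 = 2338*11 + 10
11 = 1*10 + 1
10 = 10*1 + 0
Back-substitute:
1 = 11 − 10
1 = −25728 + 2339·11
So 11·2339 ≡ 1 (mod 25728), hence d = 2339.

2339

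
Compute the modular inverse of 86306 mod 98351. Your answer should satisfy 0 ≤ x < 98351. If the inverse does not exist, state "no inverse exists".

no inverse exists

Compute gcd(86306, 98351):
98351 = 1*86306 + 12045
86306 = 7*12045 + 1991
12045 = 6*1991 + 99
1991 = 20*99 + 11
99 = 9*11 + 0
Since gcd = 11 > 1, 86306 is not a unit mod 98351.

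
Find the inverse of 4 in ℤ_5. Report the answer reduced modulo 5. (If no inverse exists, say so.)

4

Apply the Euclidean algorithm to 5 and 4:
5 = 1·4 + 1
4 = 4·1 + 0
The gcd is 1. Working backward:
1 = 5 − 4
So 4·(-1) ≡ 1 (mod 5), and -1 ≡ 4 (mod 5).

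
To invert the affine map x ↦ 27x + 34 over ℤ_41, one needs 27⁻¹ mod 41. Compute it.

Run Euclid on (41, 27):
41 = 1·27 + 14
27 = 1·14 + 13
14 = 1·13 + 1
13 = 13·1 + 0
Since gcd(27, 41) = 1, back-substitute to write 1 as a combination:
1 = 14 − 13
1 = −27 + 2·14
1 = 2·41 − 3·27
So 27·(-3) ≡ 1 (mod 41), and -3 ≡ 38 (mod 41).

38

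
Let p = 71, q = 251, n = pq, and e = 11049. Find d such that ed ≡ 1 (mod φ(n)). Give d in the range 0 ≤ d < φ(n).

φ(n) = (p−1)(q−1) = 70·250 = 17500.
Need d with 11049·d ≡ 1 (mod 17500). Apply the extended Euclidean algorithm:
17500 = 1×11049 + 6451
11049 = 1×6451 + 4598
6451 = 1×4598 + 1853
4598 = 2×1853 + 892
1853 = 2×892 + 69
892 = 12×69 + 64
69 = 1×64 + 5
64 = 12×5 + 4
5 = 1×4 + 1
4 = 4×1 + 0
Back-substitute:
1 = 5 − 4
1 = −64 + 13·5
1 = 13·69 − 14·64
1 = −14·892 + 181·69
1 = 181·1853 − 376·892
1 = −376·4598 + 933·1853
1 = 933·6451 − 1309·4598
1 = −1309·11049 + 2242·6451
1 = 2242·17500 − 3551·11049
So 11049·(-3551) ≡ 1 (mod 17500), hence d ≡ -3551 ≡ 13949 (mod 17500).

13949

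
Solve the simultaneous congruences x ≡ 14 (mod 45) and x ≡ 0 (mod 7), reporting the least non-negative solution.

14

Write x = 14 + 45·k. Then 45·k ≡ 0 − 14 ≡ 0 (mod 7).
Need 45⁻¹ mod 7. Extended Euclid on (7, 3):
7 = 2*3 + 1
3 = 3*1 + 0
Back-substitute:
1 = 7 − 2·3
45⁻¹ ≡ 5 (mod 7), so k ≡ 5·0 ≡ 0 (mod 7).
x = 14 + 45·0 = 14.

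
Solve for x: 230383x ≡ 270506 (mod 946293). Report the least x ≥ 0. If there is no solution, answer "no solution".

First find gcd(230383, 946293):
946293 = 4×230383 + 24761
230383 = 9×24761 + 7534
24761 = 3×7534 + 2159
7534 = 3×2159 + 1057
2159 = 2×1057 + 45
1057 = 23×45 + 22
45 = 2×22 + 1
22 = 22×1 + 0
gcd = 1, so a unique solution mod 946293 exists.
Back-substitute for the Bézout coefficients:
1 = 45 − 2·22
1 = −2·1057 + 47·45
1 = 47·2159 − 96·1057
1 = −96·7534 + 335·2159
1 = 335·24761 − 1101·7534
1 = −1101·230383 + 10244·24761
1 = 10244·946293 − 42077·230383
So 230383·(-42077) ≡ 1 (mod 946293), giving 230383⁻¹ ≡ 904216.
x ≡ 230383⁻¹·270506 ≡ 904216·270506 ≡ 877535 (mod 946293).

877535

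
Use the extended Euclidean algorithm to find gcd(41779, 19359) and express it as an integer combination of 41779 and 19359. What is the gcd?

Euclidean algorithm:
41779 = 2*19359 + 3061
19359 = 6*3061 + 993
3061 = 3*993 + 82
993 = 12*82 + 9
82 = 9*9 + 1
9 = 9*1 + 0
gcd(41779, 19359) = 1.
Back-substituting:
1 = 82 − 9·9
1 = −9·993 + 109·82
1 = 109·3061 − 336·993
1 = −336·19359 + 2125·3061
1 = 2125·41779 − 4586·19359
So 1 = (2125)·41779 + (-4586)·19359.

1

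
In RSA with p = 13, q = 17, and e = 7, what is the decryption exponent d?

φ(n) = (p−1)(q−1) = 12·16 = 192.
Need d with 7·d ≡ 1 (mod 192). Apply the extended Euclidean algorithm:
192 = 27·7 + 3
7 = 2·3 + 1
3 = 3·1 + 0
Back-substitute:
1 = 7 − 2·3
1 = −2·192 + 55·7
So 7·55 ≡ 1 (mod 192), hence d = 55.

55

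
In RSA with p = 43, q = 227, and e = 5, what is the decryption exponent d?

φ(n) = (p−1)(q−1) = 42·226 = 9492.
Need d with 5·d ≡ 1 (mod 9492). Apply the extended Euclidean algorithm:
9492 = 1898×5 + 2
5 = 2×2 + 1
2 = 2×1 + 0
Back-substitute:
1 = 5 − 2·2
1 = −2·9492 + 3797·5
So 5·3797 ≡ 1 (mod 9492), hence d = 3797.

3797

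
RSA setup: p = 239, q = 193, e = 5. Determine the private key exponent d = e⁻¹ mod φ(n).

φ(n) = (p−1)(q−1) = 238·192 = 45696.
Need d with 5·d ≡ 1 (mod 45696). Apply the extended Euclidean algorithm:
45696 = 9139*5 + 1
5 = 5*1 + 0
Back-substitute:
1 = 45696 − 9139·5
So 5·(-9139) ≡ 1 (mod 45696), hence d ≡ -9139 ≡ 36557 (mod 45696).

36557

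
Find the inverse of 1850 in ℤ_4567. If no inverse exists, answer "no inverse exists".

gcd(4567, 1850) by repeated division:
4567 = 2*1850 + 867
1850 = 2*867 + 116
867 = 7*116 + 55
116 = 2*55 + 6
55 = 9*6 + 1
6 = 6*1 + 0
gcd = 1, so the inverse exists. Back-substitute:
1 = 55 − 9·6
1 = −9·116 + 19·55
1 = 19·867 − 142·116
1 = −142·1850 + 303·867
1 = 303·4567 − 748·1850
So 1850·(-748) ≡ 1 (mod 4567), and -748 ≡ 3819 (mod 4567).

3819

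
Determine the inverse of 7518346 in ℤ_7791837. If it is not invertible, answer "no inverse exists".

6306211

gcd(7791837, 7518346) by repeated division:
7791837 = 1·7518346 + 273491
7518346 = 27·273491 + 134089
273491 = 2·134089 + 5313
134089 = 25·5313 + 1264
5313 = 4·1264 + 257
1264 = 4·257 + 236
257 = 1·236 + 21
236 = 11·21 + 5
21 = 4·5 + 1
5 = 5·1 + 0
gcd = 1, so the inverse exists. Back-substitute:
1 = 21 − 4·5
1 = −4·236 + 45·21
1 = 45·257 − 49·236
1 = −49·1264 + 241·257
1 = 241·5313 − 1013·1264
1 = −1013·134089 + 25566·5313
1 = 25566·273491 − 52145·134089
1 = −52145·7518346 + 1433481·273491
1 = 1433481·7791837 − 1485626·7518346
Hence 7518346⁻¹ ≡ -1485626 ≡ 6306211 (mod 7791837).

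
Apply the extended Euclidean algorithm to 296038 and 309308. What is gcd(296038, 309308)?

2

Apply Euclid's algorithm to 309308 and 296038:
309308 = 1*296038 + 13270
296038 = 22*13270 + 4098
13270 = 3*4098 + 976
4098 = 4*976 + 194
976 = 5*194 + 6
194 = 32*6 + 2
6 = 3*2 + 0
gcd(296038, 309308) = 2.
Back-substituting:
2 = 194 − 32·6
2 = −32·976 + 161·194
2 = 161·4098 − 676·976
2 = −676·13270 + 2189·4098
2 = 2189·296038 − 48834·13270
2 = −48834·309308 + 51023·296038
So 2 = (-48834)·309308 + (51023)·296038.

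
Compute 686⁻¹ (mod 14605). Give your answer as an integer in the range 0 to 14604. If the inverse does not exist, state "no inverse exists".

Extended Euclidean algorithm:
14605 = 21*686 + 199
686 = 3*199 + 89
199 = 2*89 + 21
89 = 4*21 + 5
21 = 4*5 + 1
5 = 5*1 + 0
gcd = 1, so the inverse exists. Back-substitute:
1 = 21 − 4·5
1 = −4·89 + 17·21
1 = 17·199 − 38·89
1 = −38·686 + 131·199
1 = 131·14605 − 2789·686
Thus 686·(-2789) ≡ 1 (mod 14605); reducing, -2789 mod 14605 = 11816.

11816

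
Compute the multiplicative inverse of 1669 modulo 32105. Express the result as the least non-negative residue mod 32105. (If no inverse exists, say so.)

13119

Apply the Euclidean algorithm to 32105 and 1669:
32105 = 19*1669 + 394
1669 = 4*394 + 93
394 = 4*93 + 22
93 = 4*22 + 5
22 = 4*5 + 2
5 = 2*2 + 1
2 = 2*1 + 0
The gcd is 1. Working backward:
1 = 5 − 2·2
1 = −2·22 + 9·5
1 = 9·93 − 38·22
1 = −38·394 + 161·93
1 = 161·1669 − 682·394
1 = −682·32105 + 13119·1669
So 1669·13119 ≡ 1 (mod 32105).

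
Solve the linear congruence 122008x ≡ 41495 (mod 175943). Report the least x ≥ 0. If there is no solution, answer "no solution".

First find gcd(122008, 175943):
175943 = 1×122008 + 53935
122008 = 2×53935 + 14138
53935 = 3×14138 + 11521
14138 = 1×11521 + 2617
11521 = 4×2617 + 1053
2617 = 2×1053 + 511
1053 = 2×511 + 31
511 = 16×31 + 15
31 = 2×15 + 1
15 = 15×1 + 0
gcd = 1, so a unique solution mod 175943 exists.
Back-substitute for the Bézout coefficients:
1 = 31 − 2·15
1 = −2·511 + 33·31
1 = 33·1053 − 68·511
1 = −68·2617 + 169·1053
1 = 169·11521 − 744·2617
1 = −744·14138 + 913·11521
1 = 913·53935 − 3483·14138
1 = −3483·122008 + 7879·53935
1 = 7879·175943 − 11362·122008
So 122008·(-11362) ≡ 1 (mod 175943), giving 122008⁻¹ ≡ 164581.
x ≡ 122008⁻¹·41495 ≡ 164581·41495 ≡ 61050 (mod 175943).

61050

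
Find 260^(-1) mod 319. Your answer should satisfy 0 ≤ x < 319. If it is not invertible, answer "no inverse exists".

gcd(319, 260) by repeated division:
319 = 1×260 + 59
260 = 4×59 + 24
59 = 2×24 + 11
24 = 2×11 + 2
11 = 5×2 + 1
2 = 2×1 + 0
gcd = 1, so the inverse exists. Back-substitute:
1 = 11 − 5·2
1 = −5·24 + 11·11
1 = 11·59 − 27·24
1 = −27·260 + 119·59
1 = 119·319 − 146·260
Hence 260⁻¹ ≡ -146 ≡ 173 (mod 319).

173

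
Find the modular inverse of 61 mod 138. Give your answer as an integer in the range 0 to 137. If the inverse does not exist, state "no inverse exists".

43

Extended Euclidean algorithm:
138 = 2×61 + 16
61 = 3×16 + 13
16 = 1×13 + 3
13 = 4×3 + 1
3 = 3×1 + 0
Since gcd(61, 138) = 1, back-substitute to write 1 as a combination:
1 = 13 − 4·3
1 = −4·16 + 5·13
1 = 5·61 − 19·16
1 = −19·138 + 43·61
So 61·43 ≡ 1 (mod 138).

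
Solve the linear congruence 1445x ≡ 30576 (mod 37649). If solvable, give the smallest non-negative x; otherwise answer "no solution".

30922

First find gcd(1445, 37649):
37649 = 26·1445 + 79
1445 = 18·79 + 23
79 = 3·23 + 10
23 = 2·10 + 3
10 = 3·3 + 1
3 = 3·1 + 0
gcd = 1, so a unique solution mod 37649 exists.
Back-substitute for the Bézout coefficients:
1 = 10 − 3·3
1 = −3·23 + 7·10
1 = 7·79 − 24·23
1 = −24·1445 + 439·79
1 = 439·37649 − 11438·1445
So 1445·(-11438) ≡ 1 (mod 37649), giving 1445⁻¹ ≡ 26211.
x ≡ 1445⁻¹·30576 ≡ 26211·30576 ≡ 30922 (mod 37649).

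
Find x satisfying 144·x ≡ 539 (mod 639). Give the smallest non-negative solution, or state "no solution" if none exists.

gcd(144, 639):
639 = 4*144 + 63
144 = 2*63 + 18
63 = 3*18 + 9
18 = 2*9 + 0
gcd = 9, but 9 ∤ 539, so the congruence has no solution.

no solution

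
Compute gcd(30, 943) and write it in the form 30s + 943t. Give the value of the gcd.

Repeated division:
943 = 31*30 + 13
30 = 2*13 + 4
13 = 3*4 + 1
4 = 4*1 + 0
gcd(30, 943) = 1.
Back-substituting:
1 = 13 − 3·4
1 = −3·30 + 7·13
1 = 7·943 − 220·30
So 1 = (7)·943 + (-220)·30.

1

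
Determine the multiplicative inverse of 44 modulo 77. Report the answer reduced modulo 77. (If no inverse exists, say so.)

no inverse exists

Compute gcd(44, 77):
77 = 1*44 + 33
44 = 1*33 + 11
33 = 3*11 + 0
Since gcd = 11 > 1, 44 is not a unit mod 77.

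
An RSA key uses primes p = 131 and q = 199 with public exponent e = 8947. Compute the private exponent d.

18703

φ(n) = (p−1)(q−1) = 130·198 = 25740.
Need d with 8947·d ≡ 1 (mod 25740). Apply the extended Euclidean algorithm:
25740 = 2*8947 + 7846
8947 = 1*7846 + 1101
7846 = 7*1101 + 139
1101 = 7*139 + 128
139 = 1*128 + 11
128 = 11*11 + 7
11 = 1*7 + 4
7 = 1*4 + 3
4 = 1*3 + 1
3 = 3*1 + 0
Back-substitute:
1 = 4 − 3
1 = −7 + 2·4
1 = 2·11 − 3·7
1 = −3·128 + 35·11
1 = 35·139 − 38·128
1 = −38·1101 + 301·139
1 = 301·7846 − 2145·1101
1 = −2145·8947 + 2446·7846
1 = 2446·25740 − 7037·8947
So 8947·(-7037) ≡ 1 (mod 25740), hence d ≡ -7037 ≡ 18703 (mod 25740).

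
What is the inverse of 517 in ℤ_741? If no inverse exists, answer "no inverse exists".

43

gcd(741, 517) by repeated division:
741 = 1*517 + 224
517 = 2*224 + 69
224 = 3*69 + 17
69 = 4*17 + 1
17 = 17*1 + 0
gcd = 1, so the inverse exists. Back-substitute:
1 = 69 − 4·17
1 = −4·224 + 13·69
1 = 13·517 − 30·224
1 = −30·741 + 43·517
So 517·43 ≡ 1 (mod 741).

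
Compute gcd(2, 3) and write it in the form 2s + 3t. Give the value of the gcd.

1

Apply Euclid's algorithm to 3 and 2:
3 = 1×2 + 1
2 = 2×1 + 0
gcd(2, 3) = 1.
Express as a combination:
1 = 3 − 2
So 1 = (1)·3 + (-1)·2.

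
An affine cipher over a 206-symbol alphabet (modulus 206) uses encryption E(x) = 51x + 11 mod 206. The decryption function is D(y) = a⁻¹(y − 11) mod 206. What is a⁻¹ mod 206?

Run Euclid on (206, 51):
206 = 4×51 + 2
51 = 25×2 + 1
2 = 2×1 + 0
gcd = 1, so the inverse exists. Back-substitute:
1 = 51 − 25·2
1 = −25·206 + 101·51
So 51·101 ≡ 1 (mod 206).

101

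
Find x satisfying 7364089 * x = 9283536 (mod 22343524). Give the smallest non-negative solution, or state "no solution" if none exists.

First find gcd(7364089, 22343524):
22343524 = 3·7364089 + 251257
7364089 = 29·251257 + 77636
251257 = 3·77636 + 18349
77636 = 4·18349 + 4240
18349 = 4·4240 + 1389
4240 = 3·1389 + 73
1389 = 19·73 + 2
73 = 36·2 + 1
2 = 2·1 + 0
gcd = 1, so a unique solution mod 22343524 exists.
Back-substitute for the Bézout coefficients:
1 = 73 − 36·2
1 = −36·1389 + 685·73
1 = 685·4240 − 2091·1389
1 = −2091·18349 + 9049·4240
1 = 9049·77636 − 38287·18349
1 = −38287·251257 + 123910·77636
1 = 123910·7364089 − 3631677·251257
1 = −3631677·22343524 + 11018941·7364089
So 7364089·(11018941) ≡ 1 (mod 22343524), giving 7364089⁻¹ ≡ 11018941.
x ≡ 7364089⁻¹·9283536 ≡ 11018941·9283536 ≡ 5144848 (mod 22343524).

5144848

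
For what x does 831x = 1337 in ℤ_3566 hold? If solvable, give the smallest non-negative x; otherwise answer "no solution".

First find gcd(831, 3566):
3566 = 4*831 + 242
831 = 3*242 + 105
242 = 2*105 + 32
105 = 3*32 + 9
32 = 3*9 + 5
9 = 1*5 + 4
5 = 1*4 + 1
4 = 4*1 + 0
gcd = 1, so a unique solution mod 3566 exists.
Back-substitute for the Bézout coefficients:
1 = 5 − 4
1 = −9 + 2·5
1 = 2·32 − 7·9
1 = −7·105 + 23·32
1 = 23·242 − 53·105
1 = −53·831 + 182·242
1 = 182·3566 − 781·831
So 831·(-781) ≡ 1 (mod 3566), giving 831⁻¹ ≡ 2785.
x ≡ 831⁻¹·1337 ≡ 2785·1337 ≡ 641 (mod 3566).

641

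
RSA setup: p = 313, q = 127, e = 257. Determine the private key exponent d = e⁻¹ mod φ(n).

φ(n) = (p−1)(q−1) = 312·126 = 39312.
Need d with 257·d ≡ 1 (mod 39312). Apply the extended Euclidean algorithm:
39312 = 152·257 + 248
257 = 1·248 + 9
248 = 27·9 + 5
9 = 1·5 + 4
5 = 1·4 + 1
4 = 4·1 + 0
Back-substitute:
1 = 5 − 4
1 = −9 + 2·5
1 = 2·248 − 55·9
1 = −55·257 + 57·248
1 = 57·39312 − 8719·257
So 257·(-8719) ≡ 1 (mod 39312), hence d ≡ -8719 ≡ 30593 (mod 39312).

30593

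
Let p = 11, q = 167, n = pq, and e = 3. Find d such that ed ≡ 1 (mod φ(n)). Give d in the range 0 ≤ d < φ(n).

φ(n) = (p−1)(q−1) = 10·166 = 1660.
Need d with 3·d ≡ 1 (mod 1660). Apply the extended Euclidean algorithm:
1660 = 553·3 + 1
3 = 3·1 + 0
Back-substitute:
1 = 1660 − 553·3
So 3·(-553) ≡ 1 (mod 1660), hence d ≡ -553 ≡ 1107 (mod 1660).

1107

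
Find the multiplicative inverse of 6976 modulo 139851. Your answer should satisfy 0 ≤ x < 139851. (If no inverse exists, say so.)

Apply the Euclidean algorithm to 139851 and 6976:
139851 = 20*6976 + 331
6976 = 21*331 + 25
331 = 13*25 + 6
25 = 4*6 + 1
6 = 6*1 + 0
gcd = 1, so the inverse exists. Back-substitute:
1 = 25 − 4·6
1 = −4·331 + 53·25
1 = 53·6976 − 1117·331
1 = −1117·139851 + 22393·6976
So 6976·22393 ≡ 1 (mod 139851).

22393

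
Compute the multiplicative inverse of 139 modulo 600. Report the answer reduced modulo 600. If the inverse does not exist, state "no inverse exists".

Run Euclid on (600, 139):
600 = 4·139 + 44
139 = 3·44 + 7
44 = 6·7 + 2
7 = 3·2 + 1
2 = 2·1 + 0
The gcd is 1. Working backward:
1 = 7 − 3·2
1 = −3·44 + 19·7
1 = 19·139 − 60·44
1 = −60·600 + 259·139
So 139·259 ≡ 1 (mod 600).

259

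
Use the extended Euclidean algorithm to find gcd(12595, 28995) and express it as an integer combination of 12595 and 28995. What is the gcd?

5

Repeated division:
28995 = 2×12595 + 3805
12595 = 3×3805 + 1180
3805 = 3×1180 + 265
1180 = 4×265 + 120
265 = 2×120 + 25
120 = 4×25 + 20
25 = 1×20 + 5
20 = 4×5 + 0
gcd(12595, 28995) = 5.
Back-substituting:
5 = 25 − 20
5 = −120 + 5·25
5 = 5·265 − 11·120
5 = −11·1180 + 49·265
5 = 49·3805 − 158·1180
5 = −158·12595 + 523·3805
5 = 523·28995 − 1204·12595
So 5 = (523)·28995 + (-1204)·12595.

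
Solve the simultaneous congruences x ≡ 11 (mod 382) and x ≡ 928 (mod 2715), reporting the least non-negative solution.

Write x = 11 + 382·k. Then 382·k ≡ 928 − 11 ≡ 917 (mod 2715).
Need 382⁻¹ mod 2715. Extended Euclid on (2715, 382):
2715 = 7*382 + 41
382 = 9*41 + 13
41 = 3*13 + 2
13 = 6*2 + 1
2 = 2*1 + 0
Back-substitute:
1 = 13 − 6·2
1 = −6·41 + 19·13
1 = 19·382 − 177·41
1 = −177·2715 + 1258·382
382⁻¹ ≡ 1258 (mod 2715), so k ≡ 1258·917 ≡ 2426 (mod 2715).
x = 11 + 382·2426 = 926743.

926743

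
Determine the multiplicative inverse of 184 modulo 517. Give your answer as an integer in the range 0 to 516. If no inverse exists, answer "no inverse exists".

Apply the Euclidean algorithm to 517 and 184:
517 = 2*184 + 149
184 = 1*149 + 35
149 = 4*35 + 9
35 = 3*9 + 8
9 = 1*8 + 1
8 = 8*1 + 0
Since gcd(184, 517) = 1, back-substitute to write 1 as a combination:
1 = 9 − 8
1 = −35 + 4·9
1 = 4·149 − 17·35
1 = −17·184 + 21·149
1 = 21·517 − 59·184
Hence 184⁻¹ ≡ -59 ≡ 458 (mod 517).

458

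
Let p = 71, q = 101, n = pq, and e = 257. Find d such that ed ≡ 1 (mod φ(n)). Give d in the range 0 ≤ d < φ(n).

φ(n) = (p−1)(q−1) = 70·100 = 7000.
Need d with 257·d ≡ 1 (mod 7000). Apply the extended Euclidean algorithm:
7000 = 27×257 + 61
257 = 4×61 + 13
61 = 4×13 + 9
13 = 1×9 + 4
9 = 2×4 + 1
4 = 4×1 + 0
Back-substitute:
1 = 9 − 2·4
1 = −2·13 + 3·9
1 = 3·61 − 14·13
1 = −14·257 + 59·61
1 = 59·7000 − 1607·257
So 257·(-1607) ≡ 1 (mod 7000), hence d ≡ -1607 ≡ 5393 (mod 7000).

5393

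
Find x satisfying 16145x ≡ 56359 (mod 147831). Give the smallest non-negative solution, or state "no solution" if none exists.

104030

First find gcd(16145, 147831):
147831 = 9*16145 + 2526
16145 = 6*2526 + 989
2526 = 2*989 + 548
989 = 1*548 + 441
548 = 1*441 + 107
441 = 4*107 + 13
107 = 8*13 + 3
13 = 4*3 + 1
3 = 3*1 + 0
gcd = 1, so a unique solution mod 147831 exists.
Back-substitute for the Bézout coefficients:
1 = 13 − 4·3
1 = −4·107 + 33·13
1 = 33·441 − 136·107
1 = −136·548 + 169·441
1 = 169·989 − 305·548
1 = −305·2526 + 779·989
1 = 779·16145 − 4979·2526
1 = −4979·147831 + 45590·16145
So 16145·(45590) ≡ 1 (mod 147831), giving 16145⁻¹ ≡ 45590.
x ≡ 16145⁻¹·56359 ≡ 45590·56359 ≡ 104030 (mod 147831).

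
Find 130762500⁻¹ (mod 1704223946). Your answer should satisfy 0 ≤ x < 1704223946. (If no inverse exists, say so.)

Compute gcd(130762500, 1704223946):
1704223946 = 13·130762500 + 4311446
130762500 = 30·4311446 + 1419120
4311446 = 3·1419120 + 54086
1419120 = 26·54086 + 12884
54086 = 4·12884 + 2550
12884 = 5·2550 + 134
2550 = 19·134 + 4
134 = 33·4 + 2
4 = 2·2 + 0
gcd(130762500, 1704223946) = 2 ≠ 1, so 130762500 has no multiplicative inverse modulo 1704223946.

no inverse exists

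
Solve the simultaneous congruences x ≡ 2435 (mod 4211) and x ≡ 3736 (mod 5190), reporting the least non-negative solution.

Write x = 2435 + 4211·k. Then 4211·k ≡ 3736 − 2435 ≡ 1301 (mod 5190).
Need 4211⁻¹ mod 5190. Extended Euclid on (5190, 4211):
5190 = 1×4211 + 979
4211 = 4×979 + 295
979 = 3×295 + 94
295 = 3×94 + 13
94 = 7×13 + 3
13 = 4×3 + 1
3 = 3×1 + 0
Back-substitute:
1 = 13 − 4·3
1 = −4·94 + 29·13
1 = 29·295 − 91·94
1 = −91·979 + 302·295
1 = 302·4211 − 1299·979
1 = −1299·5190 + 1601·4211
4211⁻¹ ≡ 1601 (mod 5190), so k ≡ 1601·1301 ≡ 1711 (mod 5190).
x = 2435 + 4211·1711 = 7207456.

7207456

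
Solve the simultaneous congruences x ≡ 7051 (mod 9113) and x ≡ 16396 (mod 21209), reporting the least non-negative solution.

66103640

Write x = 7051 + 9113·k. Then 9113·k ≡ 16396 − 7051 ≡ 9345 (mod 21209).
Need 9113⁻¹ mod 21209. Extended Euclid on (21209, 9113):
21209 = 2·9113 + 2983
9113 = 3·2983 + 164
2983 = 18·164 + 31
164 = 5·31 + 9
31 = 3·9 + 4
9 = 2·4 + 1
4 = 4·1 + 0
Back-substitute:
1 = 9 − 2·4
1 = −2·31 + 7·9
1 = 7·164 − 37·31
1 = −37·2983 + 673·164
1 = 673·9113 − 2056·2983
1 = −2056·21209 + 4785·9113
9113⁻¹ ≡ 4785 (mod 21209), so k ≡ 4785·9345 ≡ 7253 (mod 21209).
x = 7051 + 9113·7253 = 66103640.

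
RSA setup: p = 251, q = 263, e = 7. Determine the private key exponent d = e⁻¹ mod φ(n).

φ(n) = (p−1)(q−1) = 250·262 = 65500.
Need d with 7·d ≡ 1 (mod 65500). Apply the extended Euclidean algorithm:
65500 = 9357·7 + 1
7 = 7·1 + 0
Back-substitute:
1 = 65500 − 9357·7
So 7·(-9357) ≡ 1 (mod 65500), hence d ≡ -9357 ≡ 56143 (mod 65500).

56143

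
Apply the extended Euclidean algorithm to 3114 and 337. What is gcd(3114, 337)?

Euclidean algorithm:
3114 = 9*337 + 81
337 = 4*81 + 13
81 = 6*13 + 3
13 = 4*3 + 1
3 = 3*1 + 0
gcd(3114, 337) = 1.
Express as a combination:
1 = 13 − 4·3
1 = −4·81 + 25·13
1 = 25·337 − 104·81
1 = −104·3114 + 961·337
So 1 = (-104)·3114 + (961)·337.

1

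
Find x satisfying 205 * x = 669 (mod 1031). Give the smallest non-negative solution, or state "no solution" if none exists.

989

First find gcd(205, 1031):
1031 = 5·205 + 6
205 = 34·6 + 1
6 = 6·1 + 0
gcd = 1, so a unique solution mod 1031 exists.
Back-substitute for the Bézout coefficients:
1 = 205 − 34·6
1 = −34·1031 + 171·205
So 205·(171) ≡ 1 (mod 1031), giving 205⁻¹ ≡ 171.
x ≡ 205⁻¹·669 ≡ 171·669 ≡ 989 (mod 1031).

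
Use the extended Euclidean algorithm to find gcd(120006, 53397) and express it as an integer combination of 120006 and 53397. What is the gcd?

Repeated division:
120006 = 2*53397 + 13212
53397 = 4*13212 + 549
13212 = 24*549 + 36
549 = 15*36 + 9
36 = 4*9 + 0
gcd(120006, 53397) = 9.
Back-substituting:
9 = 549 − 15·36
9 = −15·13212 + 361·549
9 = 361·53397 − 1459·13212
9 = −1459·120006 + 3279·53397
So 9 = (-1459)·120006 + (3279)·53397.

9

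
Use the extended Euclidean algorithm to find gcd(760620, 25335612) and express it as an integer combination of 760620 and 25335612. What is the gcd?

Apply Euclid's algorithm to 25335612 and 760620:
25335612 = 33*760620 + 235152
760620 = 3*235152 + 55164
235152 = 4*55164 + 14496
55164 = 3*14496 + 11676
14496 = 1*11676 + 2820
11676 = 4*2820 + 396
2820 = 7*396 + 48
396 = 8*48 + 12
48 = 4*12 + 0
gcd(760620, 25335612) = 12.
Express as a combination:
12 = 396 − 8·48
12 = −8·2820 + 57·396
12 = 57·11676 − 236·2820
12 = −236·14496 + 293·11676
12 = 293·55164 − 1115·14496
12 = −1115·235152 + 4753·55164
12 = 4753·760620 − 15374·235152
12 = −15374·25335612 + 512095·760620
So 12 = (-15374)·25335612 + (512095)·760620.

12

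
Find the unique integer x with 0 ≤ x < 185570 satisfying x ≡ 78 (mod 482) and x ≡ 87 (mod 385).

Write x = 78 + 482·k. Then 482·k ≡ 87 − 78 ≡ 9 (mod 385).
Need 482⁻¹ mod 385. Extended Euclid on (385, 97):
385 = 3·97 + 94
97 = 1·94 + 3
94 = 31·3 + 1
3 = 3·1 + 0
Back-substitute:
1 = 94 − 31·3
1 = −31·97 + 32·94
1 = 32·385 − 127·97
482⁻¹ ≡ 258 (mod 385), so k ≡ 258·9 ≡ 12 (mod 385).
x = 78 + 482·12 = 5862.

5862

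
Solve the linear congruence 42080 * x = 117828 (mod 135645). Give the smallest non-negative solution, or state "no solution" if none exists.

no solution

gcd(42080, 135645):
135645 = 3·42080 + 9405
42080 = 4·9405 + 4460
9405 = 2·4460 + 485
4460 = 9·485 + 95
485 = 5·95 + 10
95 = 9·10 + 5
10 = 2·5 + 0
gcd = 5, but 5 ∤ 117828, so the congruence has no solution.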